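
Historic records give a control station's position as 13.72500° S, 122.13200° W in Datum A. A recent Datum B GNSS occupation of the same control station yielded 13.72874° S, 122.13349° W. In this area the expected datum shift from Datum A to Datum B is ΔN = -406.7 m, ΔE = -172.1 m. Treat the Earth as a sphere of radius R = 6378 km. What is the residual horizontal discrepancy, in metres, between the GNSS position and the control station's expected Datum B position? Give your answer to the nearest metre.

15 m

Observed coordinate differences: Δφ = -0.00374°, Δλ = -0.00149°.
Converting to metres (1° lat = 111317 m, cos φ = 0.971446): observed ΔN = -416.3 m, observed ΔE = -161.1 m.
Subtracting the expected shift leaves a residual of -416.3 − (-406.7) = -9.6 m north and -161.1 − (-172.1) = 11.0 m east.
Residual distance = √((-9.6)² + 11.0²) = 14.6 m.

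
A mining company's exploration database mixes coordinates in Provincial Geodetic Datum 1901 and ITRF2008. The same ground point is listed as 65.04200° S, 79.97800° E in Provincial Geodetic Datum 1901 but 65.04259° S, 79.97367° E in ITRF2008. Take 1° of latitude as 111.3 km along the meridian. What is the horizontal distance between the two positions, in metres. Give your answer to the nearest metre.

214 m

Δφ = -65.04259° − -65.04200° = -0.00059°; Δλ = 79.97367° − 79.97800° = -0.00433°.
ΔN = Δφ × 111300 = -65.7 m; ΔE = Δλ × 111300 × cos(-65.04200°) = -0.00433 × 111300 × 0.421954 = -203.4 m.
Distance = √(ΔE² + ΔN²) = √((-203.4)² + (-65.7)²) = 213.7 m.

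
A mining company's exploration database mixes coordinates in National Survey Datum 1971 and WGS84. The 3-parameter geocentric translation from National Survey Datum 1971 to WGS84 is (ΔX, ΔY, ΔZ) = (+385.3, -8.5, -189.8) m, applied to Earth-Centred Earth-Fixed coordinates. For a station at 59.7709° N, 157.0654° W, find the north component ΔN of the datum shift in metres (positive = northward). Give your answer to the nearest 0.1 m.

The local north axis is (−sin φ cos λ, −sin φ sin λ, cos φ), giving ΔN = 306.590 − 2.862 − 95.556 = 208.17 m.

ΔN = 208.2 m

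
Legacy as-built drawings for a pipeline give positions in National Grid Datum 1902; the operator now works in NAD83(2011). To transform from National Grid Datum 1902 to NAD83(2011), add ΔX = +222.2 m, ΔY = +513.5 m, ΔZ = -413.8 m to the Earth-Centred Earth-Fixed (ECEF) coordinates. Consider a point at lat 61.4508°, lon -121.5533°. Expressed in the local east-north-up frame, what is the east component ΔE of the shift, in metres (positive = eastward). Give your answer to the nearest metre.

At φ = 61.4508°, λ = -121.5533°: sin φ = 0.878407, cos φ = 0.477913, sin λ = -0.852154, cos λ = -0.523292.
ΔE = −sin λ·ΔX + cos λ·ΔY = −(-0.852154)·(222.2) + (-0.523292)·(513.5) = -79.36 m.

ΔE = -79 m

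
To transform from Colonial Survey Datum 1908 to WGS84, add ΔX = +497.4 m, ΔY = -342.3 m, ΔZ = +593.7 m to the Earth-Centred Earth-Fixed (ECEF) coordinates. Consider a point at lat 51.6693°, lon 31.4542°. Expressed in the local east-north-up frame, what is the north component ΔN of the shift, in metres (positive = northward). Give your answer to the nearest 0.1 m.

ΔN = 175.5 m

The local north axis is (−sin φ cos λ, −sin φ sin λ, cos φ), giving ΔN = -332.848 + 140.116 + 368.212 = 175.48 m.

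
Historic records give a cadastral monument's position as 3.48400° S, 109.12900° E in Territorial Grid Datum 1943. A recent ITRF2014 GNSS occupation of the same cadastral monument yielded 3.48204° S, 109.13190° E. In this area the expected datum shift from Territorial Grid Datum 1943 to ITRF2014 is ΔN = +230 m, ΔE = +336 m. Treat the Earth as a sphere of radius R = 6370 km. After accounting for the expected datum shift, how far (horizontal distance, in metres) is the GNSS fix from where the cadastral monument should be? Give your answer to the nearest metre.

Observed coordinate differences: Δφ = +0.00196°, Δλ = +0.00290°.
Converting to metres (1° lat = 111177 m, cos φ = 0.998152): observed ΔN = 217.9 m, observed ΔE = 321.8 m.
Subtracting the expected shift leaves a residual of 217.9 − (230) = -12.1 m north and 321.8 − (336) = -14.2 m east.
Residual distance = √((-12.1)² + (-14.2)²) = 18.6 m.

19 m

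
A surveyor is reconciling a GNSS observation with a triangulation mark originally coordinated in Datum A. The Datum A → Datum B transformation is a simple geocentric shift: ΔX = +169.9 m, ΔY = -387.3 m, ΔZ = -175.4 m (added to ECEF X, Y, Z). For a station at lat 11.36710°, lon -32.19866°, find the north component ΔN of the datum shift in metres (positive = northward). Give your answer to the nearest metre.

At φ = 11.36710°, λ = -32.19866°: sin φ = 0.197094, cos φ = 0.980385, sin λ = -0.532856, cos λ = 0.846206.
ΔN = −sin φ cos λ·ΔX − sin φ sin λ·ΔY + cos φ·ΔZ = −(0.197094)(0.846206)(169.9) − (0.197094)(-0.532856)(-387.3) + (0.980385)(-175.4) = -240.97 m.

ΔN = -241 m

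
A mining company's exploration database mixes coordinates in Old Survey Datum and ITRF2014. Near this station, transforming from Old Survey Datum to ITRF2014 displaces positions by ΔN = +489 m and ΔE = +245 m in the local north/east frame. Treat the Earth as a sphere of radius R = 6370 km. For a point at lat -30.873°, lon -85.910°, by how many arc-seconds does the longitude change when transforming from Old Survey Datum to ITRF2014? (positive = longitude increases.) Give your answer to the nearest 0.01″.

At latitude -30.873°, cos φ = 0.858307.
One radian of longitude at latitude φ spans R cos φ, so Δλ = ΔE / (R cos φ) = 245.0 / (6370000 × 0.858307) = 4.4811e-05 rad = 9.243″.

Δλ = 9.24″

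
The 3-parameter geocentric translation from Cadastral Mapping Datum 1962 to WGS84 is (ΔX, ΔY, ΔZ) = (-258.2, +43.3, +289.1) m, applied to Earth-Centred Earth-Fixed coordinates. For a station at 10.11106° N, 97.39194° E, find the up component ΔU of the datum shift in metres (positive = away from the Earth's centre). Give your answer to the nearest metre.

At φ = 10.11106°, λ = 97.39194°: sin φ = 0.175557, cos φ = 0.984469, sin λ = 0.991689, cos λ = -0.128656.
ΔU = cos φ cos λ·ΔX + cos φ sin λ·ΔY + sin φ·ΔZ = (0.984469)(-0.128656)(-258.2) + (0.984469)(0.991689)(43.3) + (0.175557)(289.1) = 125.73 m.

ΔU = 126 m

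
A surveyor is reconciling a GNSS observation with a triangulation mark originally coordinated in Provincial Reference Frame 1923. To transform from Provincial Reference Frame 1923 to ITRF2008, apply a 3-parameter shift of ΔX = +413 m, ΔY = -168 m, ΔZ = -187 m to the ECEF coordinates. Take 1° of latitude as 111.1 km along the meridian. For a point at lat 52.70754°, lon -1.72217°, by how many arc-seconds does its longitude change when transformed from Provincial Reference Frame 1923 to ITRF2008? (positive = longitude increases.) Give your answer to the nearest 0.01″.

Δλ = -8.32″

sin φ = 0.795553, cos φ = 0.605884, sin λ = -0.030053, cos λ = 0.999548.
East component: ΔE = −sin λ·ΔX + cos λ·ΔY = −(-0.030053)(413) + (0.999548)(-168) = -155.51 m.
1° of latitude spans 111100 m; at latitude φ, 1° of longitude spans that × cos φ = 67313.7 m, so Δλ = -155.51 / 67313.7 × 3600 = -8.317″.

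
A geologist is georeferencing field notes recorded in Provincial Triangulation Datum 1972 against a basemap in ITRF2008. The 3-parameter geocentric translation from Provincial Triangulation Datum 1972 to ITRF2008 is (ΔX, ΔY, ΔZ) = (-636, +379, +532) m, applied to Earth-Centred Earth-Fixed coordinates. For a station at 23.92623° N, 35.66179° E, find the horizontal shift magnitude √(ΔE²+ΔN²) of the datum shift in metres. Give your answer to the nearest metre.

At φ = 23.92623°, λ = 35.66179°: sin φ = 0.405560, cos φ = 0.914068, sin λ = 0.583000, cos λ = 0.812473.
ΔE = −sin λ·ΔX + cos λ·ΔY = −(0.583000)·(-636) + (0.812473)·(379) = 678.71 m.
ΔN = −sin φ cos λ·ΔX − sin φ sin λ·ΔY + cos φ·ΔZ = −(0.405560)(0.812473)(-636) − (0.405560)(0.583000)(379) + (0.914068)(532) = 606.24 m.
Horizontal magnitude = √(ΔE² + ΔN²) = √(678.71² + 606.24²) = 910.04 m.

910 m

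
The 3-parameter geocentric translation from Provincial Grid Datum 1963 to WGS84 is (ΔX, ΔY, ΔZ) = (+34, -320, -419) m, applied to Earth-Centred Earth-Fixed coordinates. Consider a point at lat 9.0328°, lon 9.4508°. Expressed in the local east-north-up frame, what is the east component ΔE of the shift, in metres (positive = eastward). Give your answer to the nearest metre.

ΔE = -321 m

At φ = 9.0328°, λ = 9.4508°: sin φ = 0.157000, cos φ = 0.987599, sin λ = 0.164201, cos λ = 0.986427.
ΔE = −sin λ·ΔX + cos λ·ΔY = −(0.164201)·(34) + (0.986427)·(-320) = -321.24 m.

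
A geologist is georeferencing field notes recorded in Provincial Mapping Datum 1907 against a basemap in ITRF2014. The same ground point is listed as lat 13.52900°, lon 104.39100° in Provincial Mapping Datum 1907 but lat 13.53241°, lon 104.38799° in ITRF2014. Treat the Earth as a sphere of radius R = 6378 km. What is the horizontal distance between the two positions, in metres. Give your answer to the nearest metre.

Δφ = 13.53241° − 13.52900° = +0.00341°; Δλ = 104.38799° − 104.39100° = -0.00301°.
1° along a meridian = πR/180 = 111317 m.
ΔN = Δφ × 111317 = 379.6 m; ΔE = Δλ × 111317 × cos(13.52900°) = -0.00301 × 111317 × 0.972252 = -325.8 m.
Distance = √(ΔE² + ΔN²) = √((-325.8)² + 379.6²) = 500.2 m.

500 m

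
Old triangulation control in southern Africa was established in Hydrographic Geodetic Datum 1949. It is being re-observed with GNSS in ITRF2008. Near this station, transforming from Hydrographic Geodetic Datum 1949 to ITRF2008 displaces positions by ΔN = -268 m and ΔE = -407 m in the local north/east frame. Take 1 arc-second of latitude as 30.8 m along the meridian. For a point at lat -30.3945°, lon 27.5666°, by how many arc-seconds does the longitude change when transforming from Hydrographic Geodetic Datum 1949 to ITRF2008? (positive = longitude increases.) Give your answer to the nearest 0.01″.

Δλ = -15.32″

At latitude -30.3945°, cos φ = 0.862562.
1″ of longitude at this latitude = 30.80 × cos φ = 26.5669 m, so Δλ = -407.0 / 26.5669 = -15.320″.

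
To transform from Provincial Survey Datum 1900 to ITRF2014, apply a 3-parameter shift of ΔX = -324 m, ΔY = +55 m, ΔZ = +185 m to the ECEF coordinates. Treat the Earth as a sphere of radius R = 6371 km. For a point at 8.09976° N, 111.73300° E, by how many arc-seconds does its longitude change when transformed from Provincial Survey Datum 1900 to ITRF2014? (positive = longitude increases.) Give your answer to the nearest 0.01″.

Δλ = 9.18″

sin φ = 0.140897, cos φ = 0.990024, sin λ = 0.928919, cos λ = -0.370282.
East component: ΔE = −sin λ·ΔX + cos λ·ΔY = −(0.928919)(-324) + (-0.370282)(55) = 280.60 m.
1° of latitude spans πR/180 = 111195 m; at latitude φ, 1° of longitude spans that × cos φ = 110085.7 m, so Δλ = 280.60 / 110085.7 × 3600 = 9.176″.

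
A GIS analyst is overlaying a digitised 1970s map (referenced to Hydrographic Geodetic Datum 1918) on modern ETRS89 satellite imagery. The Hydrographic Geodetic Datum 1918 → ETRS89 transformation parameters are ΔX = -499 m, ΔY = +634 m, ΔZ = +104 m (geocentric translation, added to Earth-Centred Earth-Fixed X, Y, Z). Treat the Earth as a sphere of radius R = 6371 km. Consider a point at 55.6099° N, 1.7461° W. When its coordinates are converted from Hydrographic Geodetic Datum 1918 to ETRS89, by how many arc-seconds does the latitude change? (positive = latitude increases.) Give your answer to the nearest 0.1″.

Δφ = 15.7″

sin φ = 0.825211, cos φ = 0.564824, sin λ = -0.030470, cos λ = 0.999536.
North component: ΔN = −sin φ cos λ·ΔX − sin φ sin λ·ΔY + cos φ·ΔZ = −(0.825211)(0.999536)(-499) − (0.825211)(-0.030470)(634) + (0.564824)(104) = 486.27 m.
1° of latitude spans πR/180 = 111195 m, so Δφ = 486.27 / 111195 × 3600 = 15.743″.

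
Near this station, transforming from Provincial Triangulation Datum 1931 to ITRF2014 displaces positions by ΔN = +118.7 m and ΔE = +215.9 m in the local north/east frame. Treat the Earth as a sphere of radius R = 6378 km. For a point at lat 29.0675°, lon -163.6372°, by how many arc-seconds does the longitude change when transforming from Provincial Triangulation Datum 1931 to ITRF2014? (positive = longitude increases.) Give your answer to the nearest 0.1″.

Δλ = 8.0″

At latitude 29.0675°, cos φ = 0.874048.
One radian of longitude at latitude φ spans R cos φ, so Δλ = ΔE / (R cos φ) = 215.9 / (6378000 × 0.874048) = 3.8729e-05 rad = 7.988″.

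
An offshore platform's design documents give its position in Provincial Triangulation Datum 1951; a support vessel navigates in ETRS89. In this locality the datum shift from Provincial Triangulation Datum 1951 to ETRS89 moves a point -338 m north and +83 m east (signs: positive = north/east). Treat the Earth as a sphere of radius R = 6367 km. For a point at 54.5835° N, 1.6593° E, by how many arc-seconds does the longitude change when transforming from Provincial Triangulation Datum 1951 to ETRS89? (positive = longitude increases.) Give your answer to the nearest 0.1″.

At latitude 54.5835°, cos φ = 0.579516.
One radian of longitude at latitude φ spans R cos φ, so Δλ = ΔE / (R cos φ) = 83.0 / (6367000 × 0.579516) = 2.2495e-05 rad = 4.640″.

Δλ = 4.6″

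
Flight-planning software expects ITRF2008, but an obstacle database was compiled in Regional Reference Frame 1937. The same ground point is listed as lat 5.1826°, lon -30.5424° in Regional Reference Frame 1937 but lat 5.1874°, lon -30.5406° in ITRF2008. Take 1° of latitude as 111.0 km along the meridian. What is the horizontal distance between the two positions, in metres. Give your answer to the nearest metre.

569 m

Δφ = 5.1874° − 5.1826° = +0.0048°; Δλ = -30.5406° − -30.5424° = +0.0018°.
ΔN = Δφ × 111000 = 532.8 m; ΔE = Δλ × 111000 × cos(5.1826°) = +0.0018 × 111000 × 0.995912 = 199.0 m.
Distance = √(ΔE² + ΔN²) = √(199.0² + 532.8²) = 568.7 m.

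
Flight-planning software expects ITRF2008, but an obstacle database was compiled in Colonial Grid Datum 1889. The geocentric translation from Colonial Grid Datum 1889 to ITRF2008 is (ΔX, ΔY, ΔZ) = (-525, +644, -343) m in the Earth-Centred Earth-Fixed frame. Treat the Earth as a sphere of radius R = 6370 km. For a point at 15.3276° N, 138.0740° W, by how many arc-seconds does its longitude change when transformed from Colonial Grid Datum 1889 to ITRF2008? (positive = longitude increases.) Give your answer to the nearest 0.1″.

Δλ = -27.9″

sin φ = 0.264338, cos φ = 0.964430, sin λ = -0.668170, cos λ = -0.744008.
East component: ΔE = −sin λ·ΔX + cos λ·ΔY = −(-0.668170)(-525) + (-0.744008)(644) = -829.93 m.
1° of latitude spans πR/180 = 111177 m; at latitude φ, 1° of longitude spans that × cos φ = 107222.9 m, so Δλ = -829.93 / 107222.9 × 3600 = -27.865″.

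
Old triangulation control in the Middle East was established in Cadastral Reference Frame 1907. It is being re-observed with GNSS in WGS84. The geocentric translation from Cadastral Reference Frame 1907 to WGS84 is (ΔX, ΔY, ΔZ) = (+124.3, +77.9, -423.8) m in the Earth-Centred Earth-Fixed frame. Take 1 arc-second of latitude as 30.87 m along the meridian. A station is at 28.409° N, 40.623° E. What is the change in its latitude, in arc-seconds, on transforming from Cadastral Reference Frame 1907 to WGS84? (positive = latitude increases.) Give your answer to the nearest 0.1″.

sin φ = 0.475762, cos φ = 0.879574, sin λ = 0.651079, cos λ = 0.759010.
North component: ΔN = −sin φ cos λ·ΔX − sin φ sin λ·ΔY + cos φ·ΔZ = −(0.475762)(0.759010)(124.3) − (0.475762)(0.651079)(77.9) + (0.879574)(-423.8) = -441.78 m.
1° of latitude spans 3600 × 30.87 = 111132 m, so Δφ = -441.78 / 111132 × 3600 = -14.311″.

Δφ = -14.3″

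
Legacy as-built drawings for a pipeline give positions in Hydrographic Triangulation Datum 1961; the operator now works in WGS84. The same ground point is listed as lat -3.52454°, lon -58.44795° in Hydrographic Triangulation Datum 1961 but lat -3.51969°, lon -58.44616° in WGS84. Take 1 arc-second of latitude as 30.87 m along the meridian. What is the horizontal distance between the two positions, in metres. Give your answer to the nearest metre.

Δφ = -3.51969° − -3.52454° = +0.00485°; Δλ = -58.44616° − -58.44795° = +0.00179°.
1° of latitude = 3600 × 30.87 = 111132 m.
ΔN = Δφ × 111132 = 539.0 m; ΔE = Δλ × 111132 × cos(-3.52454°) = +0.00179 × 111132 × 0.998109 = 198.6 m.
Distance = √(ΔE² + ΔN²) = √(198.6² + 539.0²) = 574.4 m.

574 m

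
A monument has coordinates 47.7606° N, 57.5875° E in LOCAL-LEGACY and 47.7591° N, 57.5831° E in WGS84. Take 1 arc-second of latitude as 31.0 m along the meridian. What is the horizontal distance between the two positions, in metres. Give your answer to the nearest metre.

Δφ = 47.7591° − 47.7606° = -0.0015°; Δλ = 57.5831° − 57.5875° = -0.0044°.
1° of latitude = 3600 × 31.00 = 111600 m.
ΔN = Δφ × 111600 = -167.4 m; ΔE = Δλ × 111600 × cos(47.7606°) = -0.0044 × 111600 × 0.672230 = -330.1 m.
Distance = √(ΔE² + ΔN²) = √((-330.1)² + (-167.4)²) = 370.1 m.

370 m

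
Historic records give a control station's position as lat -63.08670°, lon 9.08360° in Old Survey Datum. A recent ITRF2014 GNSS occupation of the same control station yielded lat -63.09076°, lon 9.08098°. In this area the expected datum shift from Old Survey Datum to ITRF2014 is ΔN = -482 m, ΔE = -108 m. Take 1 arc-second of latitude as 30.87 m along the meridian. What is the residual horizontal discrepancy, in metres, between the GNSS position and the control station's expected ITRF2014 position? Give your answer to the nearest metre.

39 m

Observed coordinate differences: Δφ = -0.00406°, Δλ = -0.00262°.
Converting to metres (1° lat = 111132 m, cos φ = 0.452642): observed ΔN = -451.2 m, observed ΔE = -131.8 m.
Subtracting the expected shift leaves a residual of -451.2 − (-482) = 30.8 m north and -131.8 − (-108) = -23.8 m east.
Residual distance = √(30.8² + (-23.8)²) = 38.9 m.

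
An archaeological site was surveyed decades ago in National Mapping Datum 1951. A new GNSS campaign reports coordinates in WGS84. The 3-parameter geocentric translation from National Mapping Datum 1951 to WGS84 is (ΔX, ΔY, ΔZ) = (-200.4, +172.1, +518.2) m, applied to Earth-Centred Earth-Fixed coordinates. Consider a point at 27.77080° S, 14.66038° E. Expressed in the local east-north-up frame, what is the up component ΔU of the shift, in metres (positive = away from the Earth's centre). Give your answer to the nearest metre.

ΔU = -374 m

At φ = -27.77080°, λ = 14.66038°: sin φ = -0.465936, cos φ = 0.884819, sin λ = 0.253089, cos λ = 0.967443.
ΔU = cos φ cos λ·ΔX + cos φ sin λ·ΔY + sin φ·ΔZ = (0.884819)(0.967443)(-200.4) + (0.884819)(0.253089)(172.1) + (-0.465936)(518.2) = -374.45 m.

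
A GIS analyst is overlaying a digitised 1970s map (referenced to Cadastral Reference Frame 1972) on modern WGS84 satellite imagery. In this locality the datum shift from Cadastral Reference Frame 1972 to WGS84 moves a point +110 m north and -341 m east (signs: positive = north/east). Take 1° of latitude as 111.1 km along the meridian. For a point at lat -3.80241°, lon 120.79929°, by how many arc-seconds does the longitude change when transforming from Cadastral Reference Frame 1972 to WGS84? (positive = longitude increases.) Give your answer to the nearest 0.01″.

Δλ = -11.07″

At latitude -3.80241°, cos φ = 0.997799.
1° of longitude at this latitude = 111.1 × cos φ = 110.86 km, so Δλ = -341.0 / 110855.4 = -0.0030761° = -11.074″.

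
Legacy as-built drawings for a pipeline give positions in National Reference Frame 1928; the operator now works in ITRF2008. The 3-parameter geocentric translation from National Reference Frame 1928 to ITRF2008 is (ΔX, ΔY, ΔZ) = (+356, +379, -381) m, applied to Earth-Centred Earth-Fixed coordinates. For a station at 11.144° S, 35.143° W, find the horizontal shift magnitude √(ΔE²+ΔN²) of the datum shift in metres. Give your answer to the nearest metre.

628 m

At φ = -11.144°, λ = -35.143°: sin φ = -0.193275, cos φ = 0.981145, sin λ = -0.575619, cos λ = 0.817718.
ΔE = −sin λ·ΔX + cos λ·ΔY = −(-0.575619)·(356) + (0.817718)·(379) = 514.84 m.
ΔN = −sin φ cos λ·ΔX − sin φ sin λ·ΔY + cos φ·ΔZ = −(-0.193275)(0.817718)(356) − (-0.193275)(-0.575619)(379) + (0.981145)(-381) = -359.72 m.
Horizontal magnitude = √(ΔE² + ΔN²) = √(514.84² + (-359.72)²) = 628.05 m.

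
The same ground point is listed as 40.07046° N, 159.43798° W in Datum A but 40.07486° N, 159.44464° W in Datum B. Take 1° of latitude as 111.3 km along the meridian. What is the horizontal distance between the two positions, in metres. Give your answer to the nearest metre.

749 m

Δφ = 40.07486° − 40.07046° = +0.00440°; Δλ = -159.44464° − -159.43798° = -0.00666°.
ΔN = Δφ × 111300 = 489.7 m; ΔE = Δλ × 111300 × cos(40.07046°) = -0.00666 × 111300 × 0.765253 = -567.3 m.
Distance = √(ΔE² + ΔN²) = √((-567.3)² + 489.7²) = 749.4 m.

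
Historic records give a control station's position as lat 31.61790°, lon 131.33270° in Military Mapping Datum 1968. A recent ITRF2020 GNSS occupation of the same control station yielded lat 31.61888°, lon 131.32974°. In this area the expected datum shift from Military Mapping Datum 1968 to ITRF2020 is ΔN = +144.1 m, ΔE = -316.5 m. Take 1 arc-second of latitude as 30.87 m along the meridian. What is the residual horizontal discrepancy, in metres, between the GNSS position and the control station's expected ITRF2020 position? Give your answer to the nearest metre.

Observed coordinate differences: Δφ = +0.00098°, Δλ = -0.00296°.
Converting to metres (1° lat = 111132 m, cos φ = 0.851563): observed ΔN = 108.9 m, observed ΔE = -280.1 m.
Subtracting the expected shift leaves a residual of 108.9 − (144.1) = -35.2 m north and -280.1 − (-316.5) = 36.4 m east.
Residual distance = √((-35.2)² + 36.4²) = 50.6 m.

51 m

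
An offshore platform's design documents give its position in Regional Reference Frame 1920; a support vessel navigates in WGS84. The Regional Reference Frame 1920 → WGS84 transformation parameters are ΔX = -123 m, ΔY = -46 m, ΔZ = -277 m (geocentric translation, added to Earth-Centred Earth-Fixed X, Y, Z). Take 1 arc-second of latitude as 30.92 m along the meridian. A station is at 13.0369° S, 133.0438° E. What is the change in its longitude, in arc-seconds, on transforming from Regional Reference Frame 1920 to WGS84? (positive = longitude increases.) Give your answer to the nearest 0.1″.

sin φ = -0.225579, cos φ = 0.974225, sin λ = 0.730832, cos λ = -0.682557.
East component: ΔE = −sin λ·ΔX + cos λ·ΔY = −(0.730832)(-123) + (-0.682557)(-46) = 121.29 m.
1° of latitude spans 3600 × 30.92 = 111312 m; at latitude φ, 1° of longitude spans that × cos φ = 108442.9 m, so Δλ = 121.29 / 108442.9 × 3600 = 4.026″.

Δλ = 4.0″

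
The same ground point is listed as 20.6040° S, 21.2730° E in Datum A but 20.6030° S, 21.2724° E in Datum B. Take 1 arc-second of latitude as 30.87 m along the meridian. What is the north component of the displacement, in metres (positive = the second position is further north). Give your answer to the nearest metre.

Δφ = -20.6030° − -20.6040° = +0.0010°; Δλ = 21.2724° − 21.2730° = -0.0006°.
1° of latitude = 3600 × 30.87 = 111132 m.
ΔN = Δφ × 111132 = 111.1 m; ΔE = Δλ × 111132 × cos(-20.6040°) = -0.0006 × 111132 × 0.936035 = -62.4 m.

ΔN = 111 m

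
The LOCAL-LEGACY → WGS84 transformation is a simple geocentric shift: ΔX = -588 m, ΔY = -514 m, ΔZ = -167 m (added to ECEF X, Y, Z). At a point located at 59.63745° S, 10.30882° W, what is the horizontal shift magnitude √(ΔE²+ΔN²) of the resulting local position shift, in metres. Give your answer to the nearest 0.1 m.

At φ = -59.63745°, λ = -10.30882°: sin φ = -0.862844, cos φ = 0.505470, sin λ = -0.178954, cos λ = 0.983858.
ΔE = −sin λ·ΔX + cos λ·ΔY = −(-0.178954)·(-588) + (0.983858)·(-514) = -610.93 m.
ΔN = −sin φ cos λ·ΔX − sin φ sin λ·ΔY + cos φ·ΔZ = −(-0.862844)(0.983858)(-588) − (-0.862844)(-0.178954)(-514) + (0.505470)(-167) = -504.21 m.
Horizontal magnitude = √(ΔE² + ΔN²) = √((-610.93)² + (-504.21)²) = 792.12 m.

792.1 m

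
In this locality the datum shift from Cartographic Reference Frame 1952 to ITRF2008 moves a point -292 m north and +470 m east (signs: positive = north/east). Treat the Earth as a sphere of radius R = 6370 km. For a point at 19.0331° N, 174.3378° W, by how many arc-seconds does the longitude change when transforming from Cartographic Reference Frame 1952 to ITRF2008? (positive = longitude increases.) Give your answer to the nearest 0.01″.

Δλ = 16.10″

At latitude 19.0331°, cos φ = 0.945330.
One radian of longitude at latitude φ spans R cos φ, so Δλ = ΔE / (R cos φ) = 470.0 / (6370000 × 0.945330) = 7.8050e-05 rad = 16.099″.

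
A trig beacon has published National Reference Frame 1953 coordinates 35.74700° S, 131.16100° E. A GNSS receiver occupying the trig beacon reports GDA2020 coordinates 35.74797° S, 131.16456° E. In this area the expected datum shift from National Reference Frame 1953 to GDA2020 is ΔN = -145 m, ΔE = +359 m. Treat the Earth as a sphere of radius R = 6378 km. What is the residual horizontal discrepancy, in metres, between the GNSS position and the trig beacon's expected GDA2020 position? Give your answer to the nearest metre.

Observed coordinate differences: Δφ = -0.00097°, Δλ = +0.00356°.
Converting to metres (1° lat = 111317 m, cos φ = 0.811605): observed ΔN = -108.0 m, observed ΔE = 321.6 m.
Subtracting the expected shift leaves a residual of -108.0 − (-145) = 37.0 m north and 321.6 − (359) = -37.4 m east.
Residual distance = √(37.0² + (-37.4)²) = 52.6 m.

53 m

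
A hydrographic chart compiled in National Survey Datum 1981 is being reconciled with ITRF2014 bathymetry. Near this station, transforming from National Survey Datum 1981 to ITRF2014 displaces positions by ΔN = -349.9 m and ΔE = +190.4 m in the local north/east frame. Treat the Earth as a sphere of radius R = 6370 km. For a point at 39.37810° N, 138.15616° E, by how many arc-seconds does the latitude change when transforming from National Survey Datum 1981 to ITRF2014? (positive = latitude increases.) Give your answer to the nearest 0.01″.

On a sphere of radius R, 1 rad of latitude = R, so Δφ = ΔN / R = -349.9 / 6370000 = -5.4929e-05 rad = -11.330″.

Δφ = -11.33″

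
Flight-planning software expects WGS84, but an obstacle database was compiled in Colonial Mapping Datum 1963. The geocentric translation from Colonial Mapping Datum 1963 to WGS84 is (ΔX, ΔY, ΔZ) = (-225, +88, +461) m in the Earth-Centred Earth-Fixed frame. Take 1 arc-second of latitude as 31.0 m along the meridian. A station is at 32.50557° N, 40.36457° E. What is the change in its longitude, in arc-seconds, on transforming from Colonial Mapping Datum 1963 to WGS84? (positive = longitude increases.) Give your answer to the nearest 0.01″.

sin φ = 0.537382, cos φ = 0.843339, sin λ = 0.647649, cos λ = 0.761939.
East component: ΔE = −sin λ·ΔX + cos λ·ΔY = −(0.647649)(-225) + (0.761939)(88) = 212.77 m.
1° of latitude spans 3600 × 31.00 = 111600 m; at latitude φ, 1° of longitude spans that × cos φ = 94116.7 m, so Δλ = 212.77 / 94116.7 × 3600 = 8.139″.

Δλ = 8.14″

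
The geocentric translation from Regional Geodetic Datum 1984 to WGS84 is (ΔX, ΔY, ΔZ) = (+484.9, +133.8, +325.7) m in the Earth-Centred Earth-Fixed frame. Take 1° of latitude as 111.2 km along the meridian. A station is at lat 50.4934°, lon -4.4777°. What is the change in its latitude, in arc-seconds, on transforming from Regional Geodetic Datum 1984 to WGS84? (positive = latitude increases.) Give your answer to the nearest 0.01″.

sin φ = 0.771551, cos φ = 0.636167, sin λ = -0.078071, cos λ = 0.996948.
North component: ΔN = −sin φ cos λ·ΔX − sin φ sin λ·ΔY + cos φ·ΔZ = −(0.771551)(0.996948)(484.9) − (0.771551)(-0.078071)(133.8) + (0.636167)(325.7) = -157.72 m.
1° of latitude spans 111200 m, so Δφ = -157.72 / 111200 × 3600 = -5.106″.

Δφ = -5.11″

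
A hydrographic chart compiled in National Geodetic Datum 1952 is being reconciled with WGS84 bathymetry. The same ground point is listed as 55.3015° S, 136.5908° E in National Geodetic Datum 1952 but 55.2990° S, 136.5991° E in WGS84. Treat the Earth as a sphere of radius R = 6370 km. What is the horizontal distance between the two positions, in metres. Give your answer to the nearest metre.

Δφ = -55.2990° − -55.3015° = +0.0025°; Δλ = 136.5991° − 136.5908° = +0.0083°.
1° along a meridian = πR/180 = 111177 m.
ΔN = Δφ × 111177 = 277.9 m; ΔE = Δλ × 111177 × cos(-55.3015°) = +0.0083 × 111177 × 0.569258 = 525.3 m.
Distance = √(ΔE² + ΔN²) = √(525.3² + 277.9²) = 594.3 m.

594 m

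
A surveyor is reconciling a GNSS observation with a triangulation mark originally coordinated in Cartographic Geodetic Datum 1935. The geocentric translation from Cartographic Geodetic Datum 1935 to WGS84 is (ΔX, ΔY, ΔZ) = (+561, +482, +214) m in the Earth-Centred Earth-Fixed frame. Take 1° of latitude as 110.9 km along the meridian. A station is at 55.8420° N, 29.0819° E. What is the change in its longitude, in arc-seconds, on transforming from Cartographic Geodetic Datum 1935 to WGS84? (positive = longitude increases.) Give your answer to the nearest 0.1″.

sin φ = 0.827492, cos φ = 0.561477, sin λ = 0.486059, cos λ = 0.873926.
East component: ΔE = −sin λ·ΔX + cos λ·ΔY = −(0.486059)(561) + (0.873926)(482) = 148.55 m.
1° of latitude spans 110900 m; at latitude φ, 1° of longitude spans that × cos φ = 62267.8 m, so Δλ = 148.55 / 62267.8 × 3600 = 8.589″.

Δλ = 8.6″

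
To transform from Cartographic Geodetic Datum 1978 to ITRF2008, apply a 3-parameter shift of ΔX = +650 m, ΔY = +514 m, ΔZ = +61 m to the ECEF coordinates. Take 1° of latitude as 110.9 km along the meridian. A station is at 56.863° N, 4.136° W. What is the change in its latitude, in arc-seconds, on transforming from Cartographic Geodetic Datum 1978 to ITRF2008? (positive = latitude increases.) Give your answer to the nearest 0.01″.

Δφ = -15.53″

sin φ = 0.837366, cos φ = 0.546643, sin λ = -0.072124, cos λ = 0.997396.
North component: ΔN = −sin φ cos λ·ΔX − sin φ sin λ·ΔY + cos φ·ΔZ = −(0.837366)(0.997396)(650) − (0.837366)(-0.072124)(514) + (0.546643)(61) = -478.48 m.
1° of latitude spans 110900 m, so Δφ = -478.48 / 110900 × 3600 = -15.532″.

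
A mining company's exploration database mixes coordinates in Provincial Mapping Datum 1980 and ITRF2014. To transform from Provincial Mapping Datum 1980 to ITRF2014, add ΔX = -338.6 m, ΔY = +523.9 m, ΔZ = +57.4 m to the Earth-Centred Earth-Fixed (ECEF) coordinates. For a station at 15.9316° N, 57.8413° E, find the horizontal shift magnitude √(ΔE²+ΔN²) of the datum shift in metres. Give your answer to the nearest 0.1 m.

At φ = 15.9316°, λ = 57.8413°: sin φ = 0.274490, cos φ = 0.961590, sin λ = 0.846577, cos λ = 0.532266.
ΔE = −sin λ·ΔX + cos λ·ΔY = −(0.846577)·(-338.6) + (0.532266)·(523.9) = 565.51 m.
ΔN = −sin φ cos λ·ΔX − sin φ sin λ·ΔY + cos φ·ΔZ = −(0.274490)(0.532266)(-338.6) − (0.274490)(0.846577)(523.9) + (0.961590)(57.4) = -17.08 m.
Horizontal magnitude = √(ΔE² + ΔN²) = √(565.51² + (-17.08)²) = 565.76 m.

565.8 m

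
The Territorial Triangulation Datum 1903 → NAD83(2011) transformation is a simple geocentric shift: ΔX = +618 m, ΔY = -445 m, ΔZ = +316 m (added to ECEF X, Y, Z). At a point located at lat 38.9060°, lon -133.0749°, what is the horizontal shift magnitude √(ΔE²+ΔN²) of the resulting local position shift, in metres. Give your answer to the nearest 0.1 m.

815.3 m

The local east axis at (φ, λ) is (−sin λ, cos λ, 0), so ΔE = −sin(-133.0749°)·618 + cos(-133.0749°)·(-445) = 755.34 m.
The local north axis is (−sin φ cos λ, −sin φ sin λ, cos φ), giving ΔN = 265.076 − 204.149 + 245.904 = 306.83 m.
Horizontal magnitude = √(ΔE² + ΔN²) = √(755.34² + 306.83²) = 815.28 m.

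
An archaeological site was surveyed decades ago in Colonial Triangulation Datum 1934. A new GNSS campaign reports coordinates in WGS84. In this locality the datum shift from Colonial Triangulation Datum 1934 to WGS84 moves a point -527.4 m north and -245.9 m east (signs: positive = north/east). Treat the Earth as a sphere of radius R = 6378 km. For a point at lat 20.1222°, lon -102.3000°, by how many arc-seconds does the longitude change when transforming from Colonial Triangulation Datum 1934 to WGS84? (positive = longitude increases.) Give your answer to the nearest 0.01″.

Δλ = -8.47″

At latitude 20.1222°, cos φ = 0.938961.
One radian of longitude at latitude φ spans R cos φ, so Δλ = ΔE / (R cos φ) = -245.9 / (6378000 × 0.938961) = -4.1061e-05 rad = -8.469″.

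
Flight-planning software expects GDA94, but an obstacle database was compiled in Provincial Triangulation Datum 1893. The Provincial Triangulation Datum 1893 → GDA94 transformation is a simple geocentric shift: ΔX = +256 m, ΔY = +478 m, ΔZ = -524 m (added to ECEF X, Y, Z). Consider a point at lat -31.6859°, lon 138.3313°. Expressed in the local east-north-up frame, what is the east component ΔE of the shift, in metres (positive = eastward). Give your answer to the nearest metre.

ΔE = -527 m

At φ = -31.6859°, λ = 138.3313°: sin φ = -0.525262, cos φ = 0.850940, sin λ = 0.664822, cos λ = -0.747001.
ΔE = −sin λ·ΔX + cos λ·ΔY = −(0.664822)·(256) + (-0.747001)·(478) = -527.26 m.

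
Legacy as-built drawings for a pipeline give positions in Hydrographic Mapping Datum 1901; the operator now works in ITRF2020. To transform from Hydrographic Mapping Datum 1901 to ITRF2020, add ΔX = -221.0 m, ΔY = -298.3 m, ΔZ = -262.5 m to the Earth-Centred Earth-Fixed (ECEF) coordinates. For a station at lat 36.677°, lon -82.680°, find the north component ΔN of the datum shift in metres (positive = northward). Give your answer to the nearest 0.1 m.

ΔN = -370.4 m

At φ = 36.677°, λ = -82.680°: sin φ = 0.597303, cos φ = 0.802015, sin λ = -0.991850, cos λ = 0.127411.
ΔN = −sin φ cos λ·ΔX − sin φ sin λ·ΔY + cos φ·ΔZ = −(0.597303)(0.127411)(-221.0) − (0.597303)(-0.991850)(-298.3) + (0.802015)(-262.5) = -370.43 m.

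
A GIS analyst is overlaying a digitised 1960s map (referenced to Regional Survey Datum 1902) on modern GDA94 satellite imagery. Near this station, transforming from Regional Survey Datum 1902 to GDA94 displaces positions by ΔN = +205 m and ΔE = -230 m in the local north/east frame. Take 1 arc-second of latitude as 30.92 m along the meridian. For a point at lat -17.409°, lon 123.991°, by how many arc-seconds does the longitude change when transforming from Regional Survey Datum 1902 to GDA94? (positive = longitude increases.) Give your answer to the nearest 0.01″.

At latitude -17.409°, cos φ = 0.954193.
1″ of longitude at this latitude = 30.92 × cos φ = 29.5037 m, so Δλ = -230.0 / 29.5037 = -7.796″.

Δλ = -7.80″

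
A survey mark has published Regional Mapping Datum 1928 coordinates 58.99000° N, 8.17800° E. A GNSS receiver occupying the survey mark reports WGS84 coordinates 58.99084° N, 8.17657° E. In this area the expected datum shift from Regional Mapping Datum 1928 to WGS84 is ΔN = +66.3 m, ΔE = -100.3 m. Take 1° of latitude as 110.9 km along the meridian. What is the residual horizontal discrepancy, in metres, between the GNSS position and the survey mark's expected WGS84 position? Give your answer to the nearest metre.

33 m

Observed coordinate differences: Δφ = +0.00084°, Δλ = -0.00143°.
Converting to metres (1° lat = 110900 m, cos φ = 0.515188): observed ΔN = 93.2 m, observed ΔE = -81.7 m.
Subtracting the expected shift leaves a residual of 93.2 − (66.3) = 26.9 m north and -81.7 − (-100.3) = 18.6 m east.
Residual distance = √(26.9² + 18.6²) = 32.7 m.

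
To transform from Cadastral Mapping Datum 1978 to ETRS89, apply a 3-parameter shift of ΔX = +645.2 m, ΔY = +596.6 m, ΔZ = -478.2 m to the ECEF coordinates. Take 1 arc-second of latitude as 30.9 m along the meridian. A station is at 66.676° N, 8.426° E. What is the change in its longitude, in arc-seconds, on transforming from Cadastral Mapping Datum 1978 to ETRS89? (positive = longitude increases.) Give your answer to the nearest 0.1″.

Δλ = 40.5″

sin φ = 0.918281, cos φ = 0.395930, sin λ = 0.146532, cos λ = 0.989206.
East component: ΔE = −sin λ·ΔX + cos λ·ΔY = −(0.146532)(645.2) + (0.989206)(596.6) = 495.62 m.
1° of latitude spans 3600 × 30.90 = 111240 m; at latitude φ, 1° of longitude spans that × cos φ = 44043.3 m, so Δλ = 495.62 / 44043.3 × 3600 = 40.511″.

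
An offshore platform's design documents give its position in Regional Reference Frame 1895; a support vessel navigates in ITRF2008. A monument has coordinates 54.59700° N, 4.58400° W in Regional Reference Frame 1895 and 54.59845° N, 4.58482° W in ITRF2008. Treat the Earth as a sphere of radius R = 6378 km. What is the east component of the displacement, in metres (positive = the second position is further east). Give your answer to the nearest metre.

ΔE = -53 m

Δφ = 54.59845° − 54.59700° = +0.00145°; Δλ = -4.58482° − -4.58400° = -0.00082°.
1° along a meridian = πR/180 = 111317 m.
ΔN = Δφ × 111317 = 161.4 m; ΔE = Δλ × 111317 × cos(54.59700°) = -0.00082 × 111317 × 0.579324 = -52.9 m.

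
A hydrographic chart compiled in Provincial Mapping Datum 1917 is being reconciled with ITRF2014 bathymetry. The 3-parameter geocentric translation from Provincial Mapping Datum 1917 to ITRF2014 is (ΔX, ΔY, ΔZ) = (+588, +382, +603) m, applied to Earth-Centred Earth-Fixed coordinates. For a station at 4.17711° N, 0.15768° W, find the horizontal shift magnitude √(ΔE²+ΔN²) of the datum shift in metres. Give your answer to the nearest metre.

At φ = 4.17711°, λ = -0.15768°: sin φ = 0.072840, cos φ = 0.997344, sin λ = -0.002752, cos λ = 0.999996.
ΔE = −sin λ·ΔX + cos λ·ΔY = −(-0.002752)·(588) + (0.999996)·(382) = 383.62 m.
ΔN = −sin φ cos λ·ΔX − sin φ sin λ·ΔY + cos φ·ΔZ = −(0.072840)(0.999996)(588) − (0.072840)(-0.002752)(382) + (0.997344)(603) = 558.65 m.
Horizontal magnitude = √(ΔE² + ΔN²) = √(383.62² + 558.65²) = 677.68 m.

678 m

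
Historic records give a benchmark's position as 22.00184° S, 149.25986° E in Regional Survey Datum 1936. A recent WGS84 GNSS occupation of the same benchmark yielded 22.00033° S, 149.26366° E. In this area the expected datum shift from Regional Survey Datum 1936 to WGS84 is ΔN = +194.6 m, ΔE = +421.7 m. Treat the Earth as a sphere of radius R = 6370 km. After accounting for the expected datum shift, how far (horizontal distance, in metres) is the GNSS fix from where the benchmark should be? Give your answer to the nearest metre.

40 m

Observed coordinate differences: Δφ = +0.00151°, Δλ = +0.00380°.
Converting to metres (1° lat = 111177 m, cos φ = 0.927172): observed ΔN = 167.9 m, observed ΔE = 391.7 m.
Subtracting the expected shift leaves a residual of 167.9 − (194.6) = -26.7 m north and 391.7 − (421.7) = -30.0 m east.
Residual distance = √((-26.7)² + (-30.0)²) = 40.2 m.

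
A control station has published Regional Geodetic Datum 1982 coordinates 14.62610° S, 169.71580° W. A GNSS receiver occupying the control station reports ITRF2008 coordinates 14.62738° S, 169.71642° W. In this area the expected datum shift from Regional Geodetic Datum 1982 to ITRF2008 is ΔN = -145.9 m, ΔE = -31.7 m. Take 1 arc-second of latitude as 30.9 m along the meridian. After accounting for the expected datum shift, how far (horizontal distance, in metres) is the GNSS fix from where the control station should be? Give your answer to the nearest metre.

Observed coordinate differences: Δφ = -0.00128°, Δλ = -0.00062°.
Converting to metres (1° lat = 111240 m, cos φ = 0.967594): observed ΔN = -142.4 m, observed ΔE = -66.7 m.
Subtracting the expected shift leaves a residual of -142.4 − (-145.9) = 3.5 m north and -66.7 − (-31.7) = -35.0 m east.
Residual distance = √(3.5² + (-35.0)²) = 35.2 m.

35 m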